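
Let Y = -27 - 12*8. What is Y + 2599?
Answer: 2476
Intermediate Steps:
Y = -123 (Y = -27 - 96 = -123)
Y + 2599 = -123 + 2599 = 2476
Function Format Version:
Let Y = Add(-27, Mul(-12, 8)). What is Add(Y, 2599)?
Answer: 2476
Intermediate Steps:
Y = -123 (Y = Add(-27, -96) = -123)
Add(Y, 2599) = Add(-123, 2599) = 2476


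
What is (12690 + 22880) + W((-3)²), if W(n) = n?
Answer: 35579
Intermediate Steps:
(12690 + 22880) + W((-3)²) = (12690 + 22880) + (-3)² = 35570 + 9 = 35579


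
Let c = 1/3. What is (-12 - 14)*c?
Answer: -26/3 ≈ -8.6667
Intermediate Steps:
c = 1/3 ≈ 0.33333
(-12 - 14)*c = (-12 - 14)*(1/3) = -26*1/3 = -26/3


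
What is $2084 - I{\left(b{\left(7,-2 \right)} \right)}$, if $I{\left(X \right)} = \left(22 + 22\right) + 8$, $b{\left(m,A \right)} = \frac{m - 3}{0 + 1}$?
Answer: $2032$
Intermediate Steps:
$b{\left(m,A \right)} = -3 + m$ ($b{\left(m,A \right)} = \frac{-3 + m}{1} = \left(-3 + m\right) 1 = -3 + m$)
$I{\left(X \right)} = 52$ ($I{\left(X \right)} = 44 + 8 = 52$)
$2084 - I{\left(b{\left(7,-2 \right)} \right)} = 2084 - 52 = 2032$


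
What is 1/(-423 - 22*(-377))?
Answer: 1/7871 ≈ 0.00012705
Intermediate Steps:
1/(-423 - 22*(-377)) = 1/(-423 + 8294) = 1/7871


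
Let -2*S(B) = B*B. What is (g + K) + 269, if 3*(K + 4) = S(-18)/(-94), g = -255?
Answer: 497/47 ≈ 10.574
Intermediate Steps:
S(B) = -B**2/2 (S(B) = -B*B/2 = -B**2/2)
K = -161/47 (K = -4 + (-1/2*(-18)**2/(-94))/3 = -4 + (-1/2*324*(-1/94))/3 = -4 + (-162*(-1/94))/3 = -4 + (1/3)*(81/47) = -4 + 27/47 = -161/47 ≈ -3.4255)
(g + K) + 269 = (-255 - 161/47) + 269 = -12146/47 + 269 = 497/47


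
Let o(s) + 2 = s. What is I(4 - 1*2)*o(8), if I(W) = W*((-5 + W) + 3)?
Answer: 0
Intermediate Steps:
I(W) = W*(-2 + W)
o(s) = -2 + s
I(4 - 1*2)*o(8) = ((4 - 1*2)*(-2 + (4 - 1*2)))*(-2 + 8) = ((4 - 2)*(-2 + (4 - 2)))*6 = (2*(-2 + 2))*6 = (2*0)*6 = 0*6 = 0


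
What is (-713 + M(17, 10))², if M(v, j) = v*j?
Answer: 294849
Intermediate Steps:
M(v, j) = j*v
(-713 + M(17, 10))² = (-713 + 10*17)² = (-713 + 170)² = (-543)² = 294849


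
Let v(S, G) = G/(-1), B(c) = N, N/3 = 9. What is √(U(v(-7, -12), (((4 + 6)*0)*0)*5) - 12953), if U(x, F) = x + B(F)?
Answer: I*√12914 ≈ 113.64*I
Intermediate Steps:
N = 27 (N = 3*9 = 27)
B(c) = 27
v(S, G) = -G (v(S, G) = G*(-1) = -G)
U(x, F) = 27 + x (U(x, F) = x + 27 = 27 + x)
√(U(v(-7, -12), (((4 + 6)*0)*0)*5) - 12953) = √((27 - 1*(-12)) - 12953) = √((27 + 12) - 12953) = √(39 - 12953) = √(-12914) = I*√12914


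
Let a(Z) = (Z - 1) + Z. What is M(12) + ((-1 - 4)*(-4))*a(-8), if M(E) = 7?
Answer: -333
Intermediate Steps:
a(Z) = -1 + 2*Z (a(Z) = (-1 + Z) + Z = -1 + 2*Z)
M(12) + ((-1 - 4)*(-4))*a(-8) = 7 + ((-1 - 4)*(-4))*(-1 + 2*(-8)) = 7 + (-5*(-4))*(-1 - 16) = 7 + 20*(-17) = 7 - 340 = -333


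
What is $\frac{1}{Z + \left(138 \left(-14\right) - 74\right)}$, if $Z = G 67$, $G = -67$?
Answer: $- \frac{1}{6495} \approx -0.00015396$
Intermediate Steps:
$Z = -4489$ ($Z = \left(-67\right) 67 = -4489$)
$\frac{1}{Z + \left(138 \left(-14\right) - 74\right)} = \frac{1}{-4489 + \left(138 \left(-14\right) - 74\right)} = \frac{1}{-4489 - 2006} = \frac{1}{-6495} = - \frac{1}{6495}$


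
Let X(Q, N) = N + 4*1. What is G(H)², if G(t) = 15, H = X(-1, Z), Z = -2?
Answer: 225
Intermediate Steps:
X(Q, N) = 4 + N (X(Q, N) = N + 4 = 4 + N)
H = 2 (H = 4 - 2 = 2)
G(H)² = 15² = 225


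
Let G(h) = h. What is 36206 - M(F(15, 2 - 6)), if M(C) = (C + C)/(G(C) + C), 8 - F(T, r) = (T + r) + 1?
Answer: 36205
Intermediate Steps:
F(T, r) = 7 - T - r (F(T, r) = 8 - ((T + r) + 1) = 8 - (1 + T + r) = 8 + (-1 - T - r) = 7 - T - r)
M(C) = 1 (M(C) = (C + C)/(C + C) = (2*C)/((2*C)) = (2*C)*(1/(2*C)) = 1)
36206 - M(F(15, 2 - 6)) = 36206 - 1*1 = 36206 - 1 = 36205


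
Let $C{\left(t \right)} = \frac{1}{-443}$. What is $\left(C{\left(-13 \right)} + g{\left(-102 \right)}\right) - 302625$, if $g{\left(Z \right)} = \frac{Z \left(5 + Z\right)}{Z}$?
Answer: $- \frac{134105847}{443} \approx -3.0272 \cdot 10^{5}$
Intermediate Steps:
$C{\left(t \right)} = - \frac{1}{443}$
$g{\left(Z \right)} = 5 + Z$
$\left(C{\left(-13 \right)} + g{\left(-102 \right)}\right) - 302625 = \left(- \frac{1}{443} + \left(5 - 102\right)\right) - 302625 = \left(- \frac{1}{443} - 97\right) - 302625 = - \frac{42972}{443} - 302625 = - \frac{134105847}{443}$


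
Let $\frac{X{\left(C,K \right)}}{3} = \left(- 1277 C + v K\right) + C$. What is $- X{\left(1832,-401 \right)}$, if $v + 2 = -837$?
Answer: $6003579$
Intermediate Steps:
$v = -839$ ($v = -2 - 837 = -839$)
$X{\left(C,K \right)} = - 3828 C - 2517 K$ ($X{\left(C,K \right)} = 3 \left(\left(- 1277 C - 839 K\right) + C\right) = 3 \left(- 1276 C - 839 K\right) = - 3828 C - 2517 K$)
$- X{\left(1832,-401 \right)} = - (\left(-3828\right) 1832 - -1009317) = - (-7012896 + 1009317) = \left(-1\right) \left(-6003579\right) = 6003579$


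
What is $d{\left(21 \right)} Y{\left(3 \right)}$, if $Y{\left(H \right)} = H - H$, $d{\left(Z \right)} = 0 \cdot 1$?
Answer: $0$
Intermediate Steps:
$d{\left(Z \right)} = 0$
$Y{\left(H \right)} = 0$
$d{\left(21 \right)} Y{\left(3 \right)} = 0 \cdot 0 = 0$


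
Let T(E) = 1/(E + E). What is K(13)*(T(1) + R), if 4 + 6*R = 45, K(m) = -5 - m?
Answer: -132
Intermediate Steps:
R = 41/6 (R = -⅔ + (⅙)*45 = -⅔ + 15/2 = 41/6 ≈ 6.8333)
T(E) = 1/(2*E)
K(13)*(T(1) + R) = (-5 - 1*13)*((½)/1 + 41/6) = (-5 - 13)*((½)*1 + 41/6) = -18*(½ + 41/6) = -18*22/3 = -132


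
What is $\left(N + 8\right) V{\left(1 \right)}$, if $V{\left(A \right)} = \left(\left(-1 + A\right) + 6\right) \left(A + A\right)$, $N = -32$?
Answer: $-288$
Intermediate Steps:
$V{\left(A \right)} = 2 A \left(5 + A\right)$ ($V{\left(A \right)} = \left(5 + A\right) 2 A = 2 A \left(5 + A\right)$)
$\left(N + 8\right) V{\left(1 \right)} = \left(-32 + 8\right) 2 \cdot 1 \left(5 + 1\right) = - 24 \cdot 2 \cdot 1 \cdot 6 = \left(-24\right) 12 = -288$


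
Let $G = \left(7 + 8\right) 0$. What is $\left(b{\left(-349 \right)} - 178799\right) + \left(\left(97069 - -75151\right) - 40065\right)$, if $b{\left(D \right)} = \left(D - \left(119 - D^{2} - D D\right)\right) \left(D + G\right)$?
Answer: $-84900410$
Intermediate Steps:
$G = 0$ ($G = 15 \cdot 0 = 0$)
$b{\left(D \right)} = D \left(-119 + D + 2 D^{2}\right)$ ($b{\left(D \right)} = \left(D - \left(119 - D^{2} - D D\right)\right) \left(D + 0\right) = \left(D + \left(\left(D^{2} + D^{2}\right) - 119\right)\right) D = \left(D + \left(2 D^{2} - 119\right)\right) D = \left(D + \left(-119 + 2 D^{2}\right)\right) D = \left(-119 + D + 2 D^{2}\right) D = D \left(-119 + D + 2 D^{2}\right)$)
$\left(b{\left(-349 \right)} - 178799\right) + \left(\left(97069 - -75151\right) - 40065\right) = \left(- 349 \left(-119 - 349 + 2 \left(-349\right)^{2}\right) - 178799\right) + \left(\left(97069 - -75151\right) - 40065\right) = \left(- 349 \left(-119 - 349 + 2 \cdot 121801\right) - 178799\right) + \left(\left(97069 + 75151\right) - 40065\right) = \left(- 349 \left(-119 - 349 + 243602\right) - 178799\right) + \left(172220 - 40065\right) = \left(\left(-349\right) 243134 - 178799\right) + 132155 = \left(-84853766 - 178799\right) + 132155 = -85032565 + 132155 = -84900410$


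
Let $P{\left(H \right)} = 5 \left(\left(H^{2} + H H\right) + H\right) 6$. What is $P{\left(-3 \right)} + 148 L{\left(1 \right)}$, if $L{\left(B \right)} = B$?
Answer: $598$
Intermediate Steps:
$P{\left(H \right)} = 30 H + 60 H^{2}$ ($P{\left(H \right)} = 5 \left(\left(H^{2} + H^{2}\right) + H\right) 6 = 5 \left(2 H^{2} + H\right) 6 = 5 \left(H + 2 H^{2}\right) 6 = \left(5 H + 10 H^{2}\right) 6 = 30 H + 60 H^{2}$)
$P{\left(-3 \right)} + 148 L{\left(1 \right)} = 30 \left(-3\right) \left(1 + 2 \left(-3\right)\right) + 148 \cdot 1 = 30 \left(-3\right) \left(1 - 6\right) + 148 = 30 \left(-3\right) \left(-5\right) + 148 = 450 + 148 = 598$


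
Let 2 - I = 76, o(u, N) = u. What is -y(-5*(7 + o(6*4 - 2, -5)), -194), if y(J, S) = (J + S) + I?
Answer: 413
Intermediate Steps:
I = -74 (I = 2 - 1*76 = 2 - 76 = -74)
y(J, S) = -74 + J + S (y(J, S) = (J + S) - 74 = -74 + J + S)
-y(-5*(7 + o(6*4 - 2, -5)), -194) = -(-74 - 5*(7 + (6*4 - 2)) - 194) = -(-74 - 5*(7 + (24 - 2)) - 194) = -(-74 - 5*(7 + 22) - 194) = -(-74 - 5*29 - 194) = -(-74 - 145 - 194) = -1*(-413) = 413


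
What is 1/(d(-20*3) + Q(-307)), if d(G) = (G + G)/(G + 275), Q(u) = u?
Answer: -43/13225 ≈ -0.0032514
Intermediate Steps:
d(G) = 2*G/(275 + G) (d(G) = (2*G)/(275 + G) = 2*G/(275 + G))
1/(d(-20*3) + Q(-307)) = 1/(2*(-20*3)/(275 - 20*3) - 307) = 1/(2*(-60)/(275 - 60) - 307) = 1/(2*(-60)/215 - 307) = 1/(2*(-60)*(1/215) - 307) = 1/(-24/43 - 307) = 1/(-13225/43) = -43/13225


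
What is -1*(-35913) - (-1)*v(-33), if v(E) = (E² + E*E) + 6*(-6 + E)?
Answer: 37857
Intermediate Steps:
v(E) = -36 + 2*E² + 6*E (v(E) = (E² + E²) + (-36 + 6*E) = 2*E² + (-36 + 6*E) = -36 + 2*E² + 6*E)
-1*(-35913) - (-1)*v(-33) = -1*(-35913) - (-1)*(-36 + 2*(-33)² + 6*(-33)) = 35913 - (-1)*(-36 + 2*1089 - 198) = 35913 - (-1)*(-36 + 2178 - 198) = 35913 - (-1)*1944 = 35913 - 1*(-1944) = 35913 + 1944 = 37857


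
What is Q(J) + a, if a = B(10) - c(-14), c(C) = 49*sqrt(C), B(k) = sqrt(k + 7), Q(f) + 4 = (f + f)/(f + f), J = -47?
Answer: -3 + sqrt(17) - 49*I*sqrt(14) ≈ 1.1231 - 183.34*I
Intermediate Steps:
Q(f) = -3 (Q(f) = -4 + (f + f)/(f + f) = -4 + (2*f)/((2*f)) = -4 + (2*f)*(1/(2*f)) = -4 + 1 = -3)
B(k) = sqrt(7 + k)
a = sqrt(17) - 49*I*sqrt(14) (a = sqrt(7 + 10) - 49*sqrt(-14) = sqrt(17) - 49*I*sqrt(14) ≈ 4.1231 - 183.34*I)
Q(J) + a = -3 + (sqrt(17) - 49*I*sqrt(14)) = -3 + sqrt(17) - 49*I*sqrt(14)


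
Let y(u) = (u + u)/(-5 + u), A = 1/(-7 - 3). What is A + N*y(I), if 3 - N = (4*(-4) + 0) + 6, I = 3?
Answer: -391/10 ≈ -39.100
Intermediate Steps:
A = -1/10 (A = 1/(-10) = -1/10 ≈ -0.10000)
y(u) = 2*u/(-5 + u) (y(u) = (2*u)/(-5 + u) = 2*u/(-5 + u))
N = 13 (N = 3 - ((4*(-4) + 0) + 6) = 3 - ((-16 + 0) + 6) = 3 - (-16 + 6) = 3 - 1*(-10) = 3 + 10 = 13)
A + N*y(I) = -1/10 + 13*(2*3/(-5 + 3)) = -1/10 + 13*(2*3/(-2)) = -1/10 + 13*(2*3*(-1/2)) = -1/10 + 13*(-3) = -1/10 - 39 = -391/10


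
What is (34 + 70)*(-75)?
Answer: -7800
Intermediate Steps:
(34 + 70)*(-75) = 104*(-75) = -7800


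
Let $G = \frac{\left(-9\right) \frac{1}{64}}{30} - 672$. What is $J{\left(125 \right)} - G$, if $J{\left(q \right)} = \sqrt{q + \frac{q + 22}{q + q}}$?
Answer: $\frac{430083}{640} + \frac{\sqrt{313970}}{50} \approx 683.21$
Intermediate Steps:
$J{\left(q \right)} = \sqrt{q + \frac{22 + q}{2 q}}$
$G = - \frac{430083}{640}$ ($G = \left(-9\right) \frac{1}{64} \cdot \frac{1}{30} - 672 = \left(- \frac{9}{64}\right) \frac{1}{30} - 672 = - \frac{3}{640} - 672 = - \frac{430083}{640} \approx -672.0$)
$J{\left(125 \right)} - G = \frac{\sqrt{2 + 4 \cdot 125 + \frac{44}{125}}}{2} - - \frac{430083}{640} = \frac{\sqrt{2 + 500 + 44 \cdot \frac{1}{125}}}{2} + \frac{430083}{640} = \frac{\sqrt{2 + 500 + \frac{44}{125}}}{2} + \frac{430083}{640} = \frac{\sqrt{\frac{62794}{125}}}{2} + \frac{430083}{640} = \frac{\frac{1}{25} \sqrt{313970}}{2} + \frac{430083}{640} = \frac{\sqrt{313970}}{50} + \frac{430083}{640} = \frac{430083}{640} + \frac{\sqrt{313970}}{50}$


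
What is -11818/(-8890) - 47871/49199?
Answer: 77930296/218689555 ≈ 0.35635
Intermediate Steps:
-11818/(-8890) - 47871/49199 = -11818*(-1/8890) - 47871*1/49199 = 5909/4445 - 47871/49199 = 77930296/218689555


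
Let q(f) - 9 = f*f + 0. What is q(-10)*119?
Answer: 12971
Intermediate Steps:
q(f) = 9 + f² (q(f) = 9 + (f*f + 0) = 9 + (f² + 0) = 9 + f²)
q(-10)*119 = (9 + (-10)²)*119 = (9 + 100)*119 = 109*119 = 12971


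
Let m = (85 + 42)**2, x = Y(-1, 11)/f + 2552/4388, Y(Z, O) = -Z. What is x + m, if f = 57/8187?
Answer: 339182582/20843 ≈ 16273.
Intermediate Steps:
f = 19/2729 (f = 57*(1/8187) = 19/2729 ≈ 0.0069623)
x = 3005835/20843 (x = (-1*(-1))/(19/2729) + 2552/4388 = 1*(2729/19) + 2552*(1/4388) = 2729/19 + 638/1097 = 3005835/20843 ≈ 144.21)
m = 16129 (m = 127**2 = 16129)
x + m = 3005835/20843 + 16129 = 339182582/20843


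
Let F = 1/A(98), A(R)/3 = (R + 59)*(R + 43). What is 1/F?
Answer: 66411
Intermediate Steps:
A(R) = 3*(43 + R)*(59 + R) (A(R) = 3*((R + 59)*(R + 43)) = 3*((59 + R)*(43 + R)) = 3*((43 + R)*(59 + R)) = 3*(43 + R)*(59 + R))
F = 1/66411 (F = 1/(7611 + 3*98² + 306*98) = 1/(7611 + 3*9604 + 29988) = 1/(7611 + 28812 + 29988) = 1/66411 ≈ 1.5058e-5)
1/F = 1/(1/66411) = 66411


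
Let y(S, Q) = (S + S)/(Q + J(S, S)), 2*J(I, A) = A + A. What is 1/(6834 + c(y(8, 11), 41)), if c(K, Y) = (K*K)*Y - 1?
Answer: 361/2477209 ≈ 0.00014573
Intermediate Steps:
J(I, A) = A (J(I, A) = (A + A)/2 = (2*A)/2 = A)
y(S, Q) = 2*S/(Q + S) (y(S, Q) = (S + S)/(Q + S) = (2*S)/(Q + S) = 2*S/(Q + S))
c(K, Y) = -1 + Y*K² (c(K, Y) = K²*Y - 1 = Y*K² - 1 = -1 + Y*K²)
1/(6834 + c(y(8, 11), 41)) = 1/(6834 + (-1 + 41*(2*8/(11 + 8))²)) = 1/(6834 + (-1 + 41*(2*8/19)²)) = 1/(6834 + (-1 + 41*(2*8*(1/19))²)) = 1/(6834 + (-1 + 41*(16/19)²)) = 1/(6834 + (-1 + 41*(256/361))) = 1/(6834 + (-1 + 10496/361)) = 1/(6834 + 10135/361) = 1/(2477209/361) = 361/2477209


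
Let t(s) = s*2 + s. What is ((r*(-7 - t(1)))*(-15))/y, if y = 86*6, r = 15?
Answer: 375/86 ≈ 4.3605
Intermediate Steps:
t(s) = 3*s (t(s) = 2*s + s = 3*s)
y = 516
((r*(-7 - t(1)))*(-15))/y = ((15*(-7 - 3))*(-15))/516 = ((15*(-7 - 1*3))*(-15))*(1/516) = ((15*(-7 - 3))*(-15))*(1/516) = ((15*(-10))*(-15))*(1/516) = -150*(-15)*(1/516) = 2250*(1/516) = 375/86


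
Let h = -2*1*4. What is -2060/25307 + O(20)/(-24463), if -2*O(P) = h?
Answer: -50495008/619085141 ≈ -0.081564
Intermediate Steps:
h = -8 (h = -2*4 = -8)
O(P) = 4 (O(P) = -½*(-8) = 4)
-2060/25307 + O(20)/(-24463) = -2060/25307 + 4/(-24463) = -2060*1/25307 + 4*(-1/24463) = -2060/25307 - 4/24463 = -50495008/619085141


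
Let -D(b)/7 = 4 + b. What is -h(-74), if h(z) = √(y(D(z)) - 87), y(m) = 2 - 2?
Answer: -I*√87 ≈ -9.3274*I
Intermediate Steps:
D(b) = -28 - 7*b (D(b) = -7*(4 + b) = -28 - 7*b)
y(m) = 0
h(z) = I*√87 (h(z) = √(0 - 87) = √(-87) = I*√87)
-h(-74) = -I*√87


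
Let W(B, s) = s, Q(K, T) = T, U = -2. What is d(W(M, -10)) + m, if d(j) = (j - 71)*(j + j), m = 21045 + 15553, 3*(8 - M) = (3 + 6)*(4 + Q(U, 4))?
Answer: 38218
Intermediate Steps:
M = -16 (M = 8 - (3 + 6)*(4 + 4)/3 = 8 - 3*8 = 8 - 1/3*72 = 8 - 24 = -16)
m = 36598
d(j) = 2*j*(-71 + j) (d(j) = (-71 + j)*(2*j) = 2*j*(-71 + j))
d(W(M, -10)) + m = 2*(-10)*(-71 - 10) + 36598 = 2*(-10)*(-81) + 36598 = 1620 + 36598 = 38218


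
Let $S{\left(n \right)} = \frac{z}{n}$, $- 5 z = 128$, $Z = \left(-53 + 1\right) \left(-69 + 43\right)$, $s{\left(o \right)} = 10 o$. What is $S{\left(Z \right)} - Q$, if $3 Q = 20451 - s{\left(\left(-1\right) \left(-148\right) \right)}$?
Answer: $- \frac{16030543}{2535} \approx -6323.7$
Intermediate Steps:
$Z = 1352$ ($Z = \left(-52\right) \left(-26\right) = 1352$)
$z = - \frac{128}{5}$ ($z = \left(- \frac{1}{5}\right) 128 = - \frac{128}{5} \approx -25.6$)
$S{\left(n \right)} = - \frac{128}{5 n}$
$Q = \frac{18971}{3}$ ($Q = \frac{20451 - 10 \left(\left(-1\right) \left(-148\right)\right)}{3} = \frac{20451 - 10 \cdot 148}{3} = \frac{20451 - 1480}{3} = \frac{1}{3} \cdot 18971 = \frac{18971}{3} \approx 6323.7$)
$S{\left(Z \right)} - Q = - \frac{128}{5 \cdot 1352} - \frac{18971}{3} = \left(- \frac{128}{5}\right) \frac{1}{1352} - \frac{18971}{3} = - \frac{16}{845} - \frac{18971}{3} = - \frac{16030543}{2535}$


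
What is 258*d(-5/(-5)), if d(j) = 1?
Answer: 258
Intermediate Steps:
258*d(-5/(-5)) = 258*1 = 258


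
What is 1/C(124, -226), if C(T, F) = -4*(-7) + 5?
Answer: 1/33 ≈ 0.030303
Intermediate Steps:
C(T, F) = 33 (C(T, F) = 28 + 5 = 33)
1/C(124, -226) = 1/33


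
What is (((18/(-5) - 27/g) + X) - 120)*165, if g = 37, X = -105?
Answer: -1400058/37 ≈ -37839.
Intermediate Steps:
(((18/(-5) - 27/g) + X) - 120)*165 = (((18/(-5) - 27/37) - 105) - 120)*165 = (((18*(-1/5) - 27*1/37) - 105) - 120)*165 = (((-18/5 - 27/37) - 105) - 120)*165 = ((-801/185 - 105) - 120)*165 = (-20226/185 - 120)*165 = -42426/185*165 = -1400058/37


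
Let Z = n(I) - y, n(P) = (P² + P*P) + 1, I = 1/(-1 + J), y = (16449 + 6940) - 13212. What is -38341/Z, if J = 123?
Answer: 285333722/75729791 ≈ 3.7678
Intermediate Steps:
y = 10177 (y = 23389 - 13212 = 10177)
I = 1/122 (I = 1/(-1 + 123) = 1/122 ≈ 0.0081967)
n(P) = 1 + 2*P² (n(P) = (P² + P²) + 1 = 2*P² + 1 = 1 + 2*P²)
Z = -75729791/7442 (Z = (1 + 2*(1/122)²) - 1*10177 = (1 + 2*(1/14884)) - 10177 = (1 + 1/7442) - 10177 = 7443/7442 - 10177 = -75729791/7442 ≈ -10176.)
-38341/Z = -38341/(-75729791/7442) = -38341*(-7442/75729791) = 285333722/75729791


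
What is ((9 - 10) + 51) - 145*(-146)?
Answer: 21220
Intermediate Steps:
((9 - 10) + 51) - 145*(-146) = (-1 + 51) + 21170 = 50 + 21170 = 21220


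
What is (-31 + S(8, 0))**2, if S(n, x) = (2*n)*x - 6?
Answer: 1369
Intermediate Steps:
S(n, x) = -6 + 2*n*x (S(n, x) = 2*n*x - 6 = -6 + 2*n*x)
(-31 + S(8, 0))**2 = (-31 + (-6 + 2*8*0))**2 = (-31 + (-6 + 0))**2 = (-31 - 6)**2 = (-37)**2 = 1369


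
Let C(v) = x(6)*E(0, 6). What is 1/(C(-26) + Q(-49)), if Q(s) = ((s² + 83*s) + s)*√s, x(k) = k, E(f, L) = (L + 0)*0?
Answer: I/12005 ≈ 8.3299e-5*I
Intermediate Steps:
E(f, L) = 0 (E(f, L) = L*0 = 0)
C(v) = 0 (C(v) = 6*0 = 0)
Q(s) = √s*(s² + 84*s) (Q(s) = (s² + 84*s)*√s = √s*(s² + 84*s))
1/(C(-26) + Q(-49)) = 1/(0 + (-49)^(3/2)*(84 - 49)) = 1/(0 - 343*I*35) = 1/(0 - 12005*I) = 1/(-12005*I) = I/12005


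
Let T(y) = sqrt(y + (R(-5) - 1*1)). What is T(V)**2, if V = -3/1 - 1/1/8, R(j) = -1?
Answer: -41/8 ≈ -5.1250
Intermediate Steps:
V = -25/8 (V = -3*1 - 1*1*(1/8) = -3 - 1*1/8 = -3 - 1/8 = -25/8 ≈ -3.1250)
T(y) = sqrt(-2 + y) (T(y) = sqrt(y + (-1 - 1*1)) = sqrt(y + (-1 - 1)) = sqrt(y - 2) = sqrt(-2 + y))
T(V)**2 = (sqrt(-2 - 25/8))**2 = (sqrt(-41/8))**2 = (I*sqrt(82)/4)**2 = -41/8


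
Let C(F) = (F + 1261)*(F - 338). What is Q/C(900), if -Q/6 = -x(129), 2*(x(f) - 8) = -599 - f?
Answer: -1068/607241 ≈ -0.0017588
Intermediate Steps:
x(f) = -583/2 - f/2 (x(f) = 8 + (-599 - f)/2 = 8 + (-599/2 - f/2) = -583/2 - f/2)
C(F) = (-338 + F)*(1261 + F) (C(F) = (1261 + F)*(-338 + F) = (-338 + F)*(1261 + F))
Q = -2136 (Q = -(-6)*(-583/2 - 1/2*129) = -(-6)*(-583/2 - 129/2) = -(-6)*(-356) = -6*356 = -2136)
Q/C(900) = -2136/(-426218 + 900**2 + 923*900) = -2136/(-426218 + 810000 + 830700) = -2136/1214482 = -2136*1/1214482 = -1068/607241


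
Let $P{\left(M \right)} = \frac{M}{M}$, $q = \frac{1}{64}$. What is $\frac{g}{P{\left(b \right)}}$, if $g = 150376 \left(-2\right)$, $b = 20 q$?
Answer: $-300752$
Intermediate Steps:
$q = \frac{1}{64} \approx 0.015625$
$b = \frac{5}{16}$ ($b = 20 \cdot \frac{1}{64} = \frac{5}{16} \approx 0.3125$)
$g = -300752$
$P{\left(M \right)} = 1$
$\frac{g}{P{\left(b \right)}} = - \frac{300752}{1} = \left(-300752\right) 1 = -300752$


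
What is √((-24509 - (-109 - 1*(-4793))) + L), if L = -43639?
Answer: 8*I*√1138 ≈ 269.87*I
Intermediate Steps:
√((-24509 - (-109 - 1*(-4793))) + L) = √((-24509 - (-109 - 1*(-4793))) - 43639) = √((-24509 - (-109 + 4793)) - 43639) = √((-24509 - 1*4684) - 43639) = √((-24509 - 4684) - 43639) = √(-29193 - 43639) = √(-72832) = 8*I*√1138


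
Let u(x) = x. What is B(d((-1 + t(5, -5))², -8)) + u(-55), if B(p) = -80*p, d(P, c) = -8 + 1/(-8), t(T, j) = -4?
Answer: 595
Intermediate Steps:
d(P, c) = -65/8 (d(P, c) = -8 - ⅛ = -65/8)
B(d((-1 + t(5, -5))², -8)) + u(-55) = -80*(-65/8) - 55 = 650 - 55 = 595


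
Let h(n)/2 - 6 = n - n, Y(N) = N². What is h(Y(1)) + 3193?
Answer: 3205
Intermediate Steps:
h(n) = 12 (h(n) = 12 + 2*(n - n) = 12 + 2*0 = 12 + 0 = 12)
h(Y(1)) + 3193 = 12 + 3193 = 3205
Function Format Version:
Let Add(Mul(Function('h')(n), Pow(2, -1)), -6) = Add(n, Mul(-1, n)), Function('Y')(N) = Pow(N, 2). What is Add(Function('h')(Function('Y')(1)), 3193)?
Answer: 3205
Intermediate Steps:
Function('h')(n) = 12 (Function('h')(n) = Add(12, Mul(2, Add(n, Mul(-1, n)))) = Add(12, Mul(2, 0)) = Add(12, 0) = 12)
Add(Function('h')(Function('Y')(1)), 3193) = Add(12, 3193) = 3205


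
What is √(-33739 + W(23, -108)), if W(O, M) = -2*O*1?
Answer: I*√33785 ≈ 183.81*I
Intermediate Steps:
W(O, M) = -2*O
√(-33739 + W(23, -108)) = √(-33739 - 2*23) = √(-33739 - 46) = √(-33785) = I*√33785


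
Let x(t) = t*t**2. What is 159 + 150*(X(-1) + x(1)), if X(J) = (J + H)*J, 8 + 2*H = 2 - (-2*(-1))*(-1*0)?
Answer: 909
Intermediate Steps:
H = -3 (H = -4 + (2 - (-2*(-1))*(-1*0))/2 = -4 + (2 - 2*0)/2 = -4 + (2 - 1*0)/2 = -4 + (2 + 0)/2 = -4 + (1/2)*2 = -4 + 1 = -3)
x(t) = t**3
X(J) = J*(-3 + J) (X(J) = (J - 3)*J = (-3 + J)*J = J*(-3 + J))
159 + 150*(X(-1) + x(1)) = 159 + 150*(-(-3 - 1) + 1**3) = 159 + 150*(-1*(-4) + 1) = 159 + 150*(4 + 1) = 159 + 150*5 = 159 + 750 = 909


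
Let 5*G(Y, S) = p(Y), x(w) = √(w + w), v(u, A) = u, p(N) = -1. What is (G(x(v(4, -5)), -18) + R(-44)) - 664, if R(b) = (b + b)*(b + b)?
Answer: 35399/5 ≈ 7079.8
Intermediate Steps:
x(w) = √2*√w (x(w) = √(2*w) = √2*√w)
R(b) = 4*b² (R(b) = (2*b)*(2*b) = 4*b²)
G(Y, S) = -⅕ (G(Y, S) = (⅕)*(-1) = -⅕)
(G(x(v(4, -5)), -18) + R(-44)) - 664 = (-⅕ + 4*(-44)²) - 664 = (-⅕ + 4*1936) - 664 = (-⅕ + 7744) - 664 = 38719/5 - 664 = 35399/5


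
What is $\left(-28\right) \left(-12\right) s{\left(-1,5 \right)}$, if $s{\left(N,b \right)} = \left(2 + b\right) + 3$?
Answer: $3360$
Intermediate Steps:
$s{\left(N,b \right)} = 5 + b$
$\left(-28\right) \left(-12\right) s{\left(-1,5 \right)} = \left(-28\right) \left(-12\right) \left(5 + 5\right) = 336 \cdot 10 = 3360$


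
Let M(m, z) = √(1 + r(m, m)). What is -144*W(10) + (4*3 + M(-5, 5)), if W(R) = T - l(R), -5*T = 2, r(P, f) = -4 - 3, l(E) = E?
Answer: 7548/5 + I*√6 ≈ 1509.6 + 2.4495*I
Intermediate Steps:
r(P, f) = -7
T = -⅖ (T = -⅕*2 = -⅖ ≈ -0.40000)
W(R) = -⅖ - R
M(m, z) = I*√6 (M(m, z) = √(1 - 7) = √(-6) = I*√6)
-144*W(10) + (4*3 + M(-5, 5)) = -144*(-⅖ - 1*10) + (4*3 + I*√6) = -144*(-⅖ - 10) + (12 + I*√6) = -144*(-52/5) + (12 + I*√6) = 7488/5 + (12 + I*√6) = 7548/5 + I*√6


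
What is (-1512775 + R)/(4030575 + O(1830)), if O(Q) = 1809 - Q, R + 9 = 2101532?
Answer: 294374/2015277 ≈ 0.14607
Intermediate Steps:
R = 2101523 (R = -9 + 2101532 = 2101523)
(-1512775 + R)/(4030575 + O(1830)) = (-1512775 + 2101523)/(4030575 + (1809 - 1*1830)) = 588748/(4030575 + (1809 - 1830)) = 588748/(4030575 - 21) = 588748/4030554 = 588748*(1/4030554) = 294374/2015277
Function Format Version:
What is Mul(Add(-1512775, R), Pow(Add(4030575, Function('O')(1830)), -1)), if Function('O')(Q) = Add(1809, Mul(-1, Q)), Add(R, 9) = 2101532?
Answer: Rational(294374, 2015277) ≈ 0.14607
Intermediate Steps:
R = 2101523 (R = Add(-9, 2101532) = 2101523)
Mul(Add(-1512775, R), Pow(Add(4030575, Function('O')(1830)), -1)) = Mul(Add(-1512775, 2101523), Pow(Add(4030575, Add(1809, Mul(-1, 1830))), -1)) = Mul(588748, Pow(Add(4030575, Add(1809, -1830)), -1)) = Mul(588748, Pow(Add(4030575, -21), -1)) = Mul(588748, Pow(4030554, -1)) = Mul(588748, Rational(1, 4030554)) = Rational(294374, 2015277)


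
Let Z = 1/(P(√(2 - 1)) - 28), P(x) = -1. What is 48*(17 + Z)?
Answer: 23616/29 ≈ 814.34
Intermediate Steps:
Z = -1/29 (Z = 1/(-1 - 28) = 1/(-29) = -1/29 ≈ -0.034483)
48*(17 + Z) = 48*(17 - 1/29) = 48*(492/29) = 23616/29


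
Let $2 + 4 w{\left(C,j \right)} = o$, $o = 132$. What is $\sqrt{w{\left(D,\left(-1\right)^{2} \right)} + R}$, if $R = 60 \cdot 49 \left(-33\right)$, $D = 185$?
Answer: $\frac{5 i \sqrt{15518}}{2} \approx 311.43 i$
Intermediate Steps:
$w{\left(C,j \right)} = \frac{65}{2}$ ($w{\left(C,j \right)} = - \frac{1}{2} + \frac{1}{4} \cdot 132 = - \frac{1}{2} + 33 = \frac{65}{2}$)
$R = -97020$ ($R = 2940 \left(-33\right) = -97020$)
$\sqrt{w{\left(D,\left(-1\right)^{2} \right)} + R} = \sqrt{\frac{65}{2} - 97020} = \sqrt{- \frac{193975}{2}} = \frac{5 i \sqrt{15518}}{2}$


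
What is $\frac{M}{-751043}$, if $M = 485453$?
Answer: $- \frac{485453}{751043} \approx -0.64637$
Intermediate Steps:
$\frac{M}{-751043} = \frac{485453}{-751043} = 485453 \left(- \frac{1}{751043}\right) = - \frac{485453}{751043}$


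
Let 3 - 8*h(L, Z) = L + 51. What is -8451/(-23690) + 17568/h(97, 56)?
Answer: -665652393/687010 ≈ -968.91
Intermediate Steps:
h(L, Z) = -6 - L/8 (h(L, Z) = 3/8 - (L + 51)/8 = 3/8 - (51 + L)/8 = 3/8 + (-51/8 - L/8) = -6 - L/8)
-8451/(-23690) + 17568/h(97, 56) = -8451/(-23690) + 17568/(-6 - ⅛*97) = -8451*(-1/23690) + 17568/(-6 - 97/8) = 8451/23690 + 17568/(-145/8) = 8451/23690 + 17568*(-8/145) = 8451/23690 - 140544/145 = -665652393/687010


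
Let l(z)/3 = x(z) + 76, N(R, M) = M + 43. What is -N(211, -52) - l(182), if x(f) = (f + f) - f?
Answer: -765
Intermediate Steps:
x(f) = f (x(f) = 2*f - f = f)
N(R, M) = 43 + M
l(z) = 228 + 3*z (l(z) = 3*(z + 76) = 3*(76 + z) = 228 + 3*z)
-N(211, -52) - l(182) = -(43 - 52) - (228 + 3*182) = -1*(-9) - (228 + 546) = 9 - 1*774 = 9 - 774 = -765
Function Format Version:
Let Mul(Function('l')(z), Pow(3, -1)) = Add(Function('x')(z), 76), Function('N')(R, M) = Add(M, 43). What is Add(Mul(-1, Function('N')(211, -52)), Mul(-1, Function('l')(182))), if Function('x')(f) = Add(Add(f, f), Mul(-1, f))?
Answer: -765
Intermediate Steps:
Function('x')(f) = f (Function('x')(f) = Add(Mul(2, f), Mul(-1, f)) = f)
Function('N')(R, M) = Add(43, M)
Function('l')(z) = Add(228, Mul(3, z)) (Function('l')(z) = Mul(3, Add(z, 76)) = Mul(3, Add(76, z)) = Add(228, Mul(3, z)))
Add(Mul(-1, Function('N')(211, -52)), Mul(-1, Function('l')(182))) = Add(Mul(-1, Add(43, -52)), Mul(-1, Add(228, Mul(3, 182)))) = Add(Mul(-1, -9), Mul(-1, Add(228, 546))) = Add(9, Mul(-1, 774)) = Add(9, -774) = -765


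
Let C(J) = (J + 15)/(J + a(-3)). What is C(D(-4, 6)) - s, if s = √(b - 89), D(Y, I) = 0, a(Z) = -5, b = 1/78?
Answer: -3 - I*√541398/78 ≈ -3.0 - 9.4333*I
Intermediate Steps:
b = 1/78 ≈ 0.012821
C(J) = (15 + J)/(-5 + J) (C(J) = (J + 15)/(J - 5) = (15 + J)/(-5 + J))
s = I*√541398/78 (s = √(1/78 - 89) = √(-6941/78) = I*√541398/78 ≈ 9.4333*I)
C(D(-4, 6)) - s = (15 + 0)/(-5 + 0) - I*√541398/78 = 15/(-5) - I*√541398/78 = -⅕*15 - I*√541398/78 = -3 - I*√541398/78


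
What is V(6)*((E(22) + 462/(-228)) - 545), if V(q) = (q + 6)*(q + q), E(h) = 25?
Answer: -1428264/19 ≈ -75172.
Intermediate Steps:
V(q) = 2*q*(6 + q) (V(q) = (6 + q)*(2*q) = 2*q*(6 + q))
V(6)*((E(22) + 462/(-228)) - 545) = (2*6*(6 + 6))*((25 + 462/(-228)) - 545) = (2*6*12)*((25 + 462*(-1/228)) - 545) = 144*((25 - 77/38) - 545) = 144*(873/38 - 545) = 144*(-19837/38) = -1428264/19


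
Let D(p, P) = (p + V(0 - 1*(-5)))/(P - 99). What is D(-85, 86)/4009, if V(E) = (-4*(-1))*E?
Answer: 5/4009 ≈ 0.0012472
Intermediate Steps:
V(E) = 4*E
D(p, P) = (20 + p)/(-99 + P) (D(p, P) = (p + 4*(0 - 1*(-5)))/(P - 99) = (p + 4*(0 + 5))/(-99 + P) = (p + 4*5)/(-99 + P) = (p + 20)/(-99 + P) = (20 + p)/(-99 + P))
D(-85, 86)/4009 = ((20 - 85)/(-99 + 86))/4009 = (-65/(-13))*(1/4009) = -1/13*(-65)*(1/4009) = 5*(1/4009) = 5/4009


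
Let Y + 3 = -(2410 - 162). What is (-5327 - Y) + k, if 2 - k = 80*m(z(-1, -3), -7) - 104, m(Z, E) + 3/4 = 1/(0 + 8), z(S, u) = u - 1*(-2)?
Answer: -2920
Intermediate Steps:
z(S, u) = 2 + u (z(S, u) = u + 2 = 2 + u)
Y = -2251 (Y = -3 - (2410 - 162) = -3 - 1*2248 = -3 - 2248 = -2251)
m(Z, E) = -5/8 (m(Z, E) = -¾ + 1/(0 + 8) = -¾ + 1/8 = -¾ + ⅛ = -5/8)
k = 156 (k = 2 - (80*(-5/8) - 104) = 2 - (-50 - 104) = 2 - 1*(-154) = 2 + 154 = 156)
(-5327 - Y) + k = (-5327 - 1*(-2251)) + 156 = (-5327 + 2251) + 156 = -3076 + 156 = -2920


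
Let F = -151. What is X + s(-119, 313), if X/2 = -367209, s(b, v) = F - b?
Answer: -734450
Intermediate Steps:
s(b, v) = -151 - b
X = -734418 (X = 2*(-367209) = -734418)
X + s(-119, 313) = -734418 + (-151 - 1*(-119)) = -734418 + (-151 + 119) = -734418 - 32 = -734450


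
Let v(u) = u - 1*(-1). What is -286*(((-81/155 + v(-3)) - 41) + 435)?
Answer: -17354194/155 ≈ -1.1196e+5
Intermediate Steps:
v(u) = 1 + u (v(u) = u + 1 = 1 + u)
-286*(((-81/155 + v(-3)) - 41) + 435) = -286*(((-81/155 + (1 - 3)) - 41) + 435) = -286*(((-81*1/155 - 2) - 41) + 435) = -286*(((-81/155 - 2) - 41) + 435) = -286*((-391/155 - 41) + 435) = -286*(-6746/155 + 435) = -286*60679/155 = -17354194/155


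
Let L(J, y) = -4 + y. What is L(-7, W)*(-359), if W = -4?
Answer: 2872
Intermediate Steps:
L(-7, W)*(-359) = (-4 - 4)*(-359) = -8*(-359) = 2872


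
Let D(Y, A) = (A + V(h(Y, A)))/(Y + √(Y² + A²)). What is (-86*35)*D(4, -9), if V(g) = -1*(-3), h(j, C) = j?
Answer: -24080/27 + 6020*√97/27 ≈ 1304.1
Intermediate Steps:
V(g) = 3
D(Y, A) = (3 + A)/(Y + √(A² + Y²)) (D(Y, A) = (A + 3)/(Y + √(Y² + A²)) = (3 + A)/(Y + √(A² + Y²)))
(-86*35)*D(4, -9) = (-86*35)*((3 - 9)/(4 + √((-9)² + 4²))) = -3010*(-6)/(4 + √(81 + 16)) = -3010*(-6)/(4 + √97) = -(-18060)/(4 + √97) = 18060/(4 + √97)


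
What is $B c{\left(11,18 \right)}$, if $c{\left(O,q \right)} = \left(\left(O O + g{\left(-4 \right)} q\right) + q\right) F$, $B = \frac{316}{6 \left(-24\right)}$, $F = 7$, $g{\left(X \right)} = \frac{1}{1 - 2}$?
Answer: $- \frac{66913}{36} \approx -1858.7$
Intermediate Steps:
$g{\left(X \right)} = -1$ ($g{\left(X \right)} = \frac{1}{-1} = -1$)
$B = - \frac{79}{36}$ ($B = \frac{316}{-144} = 316 \left(- \frac{1}{144}\right) = - \frac{79}{36} \approx -2.1944$)
$c{\left(O,q \right)} = 7 O^{2}$ ($c{\left(O,q \right)} = \left(\left(O O - q\right) + q\right) 7 = \left(\left(O^{2} - q\right) + q\right) 7 = O^{2} \cdot 7 = 7 O^{2}$)
$B c{\left(11,18 \right)} = - \frac{79 \cdot 7 \cdot 11^{2}}{36} = - \frac{79 \cdot 7 \cdot 121}{36} = \left(- \frac{79}{36}\right) 847 = - \frac{66913}{36}$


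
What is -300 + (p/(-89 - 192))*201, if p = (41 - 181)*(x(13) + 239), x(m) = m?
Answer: 7006980/281 ≈ 24936.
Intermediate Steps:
p = -35280 (p = (41 - 181)*(13 + 239) = -140*252 = -35280)
-300 + (p/(-89 - 192))*201 = -300 - 35280/(-89 - 192)*201 = -300 - 35280/(-281)*201 = -300 - 35280*(-1/281)*201 = -300 + (35280/281)*201 = -300 + 7091280/281 = 7006980/281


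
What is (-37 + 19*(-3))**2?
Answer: 8836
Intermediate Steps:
(-37 + 19*(-3))**2 = (-37 - 57)**2 = (-94)**2 = 8836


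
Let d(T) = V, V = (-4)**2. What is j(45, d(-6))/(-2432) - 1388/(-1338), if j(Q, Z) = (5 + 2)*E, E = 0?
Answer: 694/669 ≈ 1.0374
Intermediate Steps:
V = 16
d(T) = 16
j(Q, Z) = 0 (j(Q, Z) = (5 + 2)*0 = 7*0 = 0)
j(45, d(-6))/(-2432) - 1388/(-1338) = 0/(-2432) - 1388/(-1338) = 0*(-1/2432) - 1388*(-1/1338) = 0 + 694/669 = 694/669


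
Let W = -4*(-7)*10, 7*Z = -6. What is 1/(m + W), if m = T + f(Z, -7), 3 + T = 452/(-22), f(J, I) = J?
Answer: 77/19681 ≈ 0.0039124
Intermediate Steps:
Z = -6/7 (Z = (1/7)*(-6) = -6/7 ≈ -0.85714)
W = 280 (W = 28*10 = 280)
T = -259/11 (T = -3 + 452/(-22) = -3 + 452*(-1/22) = -3 - 226/11 = -259/11 ≈ -23.545)
m = -1879/77 (m = -259/11 - 6/7 = -1879/77 ≈ -24.403)
1/(m + W) = 1/(-1879/77 + 280) = 1/(19681/77) = 77/19681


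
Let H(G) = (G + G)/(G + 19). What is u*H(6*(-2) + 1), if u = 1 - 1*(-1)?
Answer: -11/2 ≈ -5.5000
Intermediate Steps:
u = 2 (u = 1 + 1 = 2)
H(G) = 2*G/(19 + G) (H(G) = (2*G)/(19 + G) = 2*G/(19 + G))
u*H(6*(-2) + 1) = 2*(2*(6*(-2) + 1)/(19 + (6*(-2) + 1))) = 2*(2*(-12 + 1)/(19 + (-12 + 1))) = 2*(2*(-11)/(19 - 11)) = 2*(2*(-11)/8) = 2*(2*(-11)*(⅛)) = 2*(-11/4) = -11/2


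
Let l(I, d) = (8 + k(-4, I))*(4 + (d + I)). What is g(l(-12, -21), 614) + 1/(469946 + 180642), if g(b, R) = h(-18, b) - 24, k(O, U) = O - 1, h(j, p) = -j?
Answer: -3903527/650588 ≈ -6.0000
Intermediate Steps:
k(O, U) = -1 + O
l(I, d) = 12 + 3*I + 3*d (l(I, d) = (8 + (-1 - 4))*(4 + (d + I)) = (8 - 5)*(4 + (I + d)) = 3*(4 + I + d) = 12 + 3*I + 3*d)
g(b, R) = -6 (g(b, R) = -1*(-18) - 24 = 18 - 24 = -6)
g(l(-12, -21), 614) + 1/(469946 + 180642) = -6 + 1/(469946 + 180642) = -6 + 1/650588 = -3903527/650588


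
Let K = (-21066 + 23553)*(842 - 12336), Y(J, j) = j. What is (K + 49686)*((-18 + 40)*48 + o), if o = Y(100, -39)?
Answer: -29021002164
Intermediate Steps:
o = -39
K = -28585578 (K = 2487*(-11494) = -28585578)
(K + 49686)*((-18 + 40)*48 + o) = (-28585578 + 49686)*((-18 + 40)*48 - 39) = -28535892*(22*48 - 39) = -28535892*(1056 - 39) = -28535892*1017 = -29021002164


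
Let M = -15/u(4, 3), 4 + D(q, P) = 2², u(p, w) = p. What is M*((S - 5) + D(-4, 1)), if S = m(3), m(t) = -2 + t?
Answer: 15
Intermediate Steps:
D(q, P) = 0 (D(q, P) = -4 + 2² = -4 + 4 = 0)
S = 1 (S = -2 + 3 = 1)
M = -15/4 ≈ -3.7500
M*((S - 5) + D(-4, 1)) = -15*((1 - 5) + 0)/4 = -15*(-4 + 0)/4 = -15/4*(-4) = 15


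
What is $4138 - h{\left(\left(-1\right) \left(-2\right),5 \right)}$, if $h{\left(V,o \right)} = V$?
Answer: $4136$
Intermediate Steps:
$4138 - h{\left(\left(-1\right) \left(-2\right),5 \right)} = 4138 - \left(-1\right) \left(-2\right) = 4138 - 2 = 4136$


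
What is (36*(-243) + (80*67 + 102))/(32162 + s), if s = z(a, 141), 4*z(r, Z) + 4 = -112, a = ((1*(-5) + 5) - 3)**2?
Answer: -3286/32133 ≈ -0.10226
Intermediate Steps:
a = 9 (a = ((-5 + 5) - 3)**2 = (0 - 3)**2 = (-3)**2 = 9)
z(r, Z) = -29 (z(r, Z) = -1 + (1/4)*(-112) = -1 - 28 = -29)
s = -29
(36*(-243) + (80*67 + 102))/(32162 + s) = (36*(-243) + (80*67 + 102))/(32162 - 29) = (-8748 + (5360 + 102))/32133 = (-8748 + 5462)*(1/32133) = -3286*1/32133 = -3286/32133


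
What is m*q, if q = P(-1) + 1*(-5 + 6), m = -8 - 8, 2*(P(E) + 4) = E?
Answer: 56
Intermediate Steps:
P(E) = -4 + E/2
m = -16
q = -7/2 (q = (-4 + (½)*(-1)) + 1*(-5 + 6) = (-4 - ½) + 1*1 = -9/2 + 1 = -7/2 ≈ -3.5000)
m*q = -16*(-7/2) = 56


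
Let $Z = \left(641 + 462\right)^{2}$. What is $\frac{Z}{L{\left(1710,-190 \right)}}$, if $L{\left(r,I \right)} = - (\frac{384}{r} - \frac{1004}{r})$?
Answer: $\frac{208040139}{62} \approx 3.3555 \cdot 10^{6}$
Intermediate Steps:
$L{\left(r,I \right)} = \frac{620}{r}$ ($L{\left(r,I \right)} = - \frac{-620}{r} = \frac{620}{r}$)
$Z = 1216609$ ($Z = 1103^{2} = 1216609$)
$\frac{Z}{L{\left(1710,-190 \right)}} = \frac{1216609}{620 \cdot \frac{1}{1710}} = \frac{1216609}{\frac{62}{171}} = 1216609 \cdot \frac{171}{62} = \frac{208040139}{62}$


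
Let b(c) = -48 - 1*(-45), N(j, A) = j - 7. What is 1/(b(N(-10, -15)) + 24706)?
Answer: 1/24703 ≈ 4.0481e-5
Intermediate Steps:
N(j, A) = -7 + j
b(c) = -3 (b(c) = -48 + 45 = -3)
1/(b(N(-10, -15)) + 24706) = 1/(-3 + 24706) = 1/24703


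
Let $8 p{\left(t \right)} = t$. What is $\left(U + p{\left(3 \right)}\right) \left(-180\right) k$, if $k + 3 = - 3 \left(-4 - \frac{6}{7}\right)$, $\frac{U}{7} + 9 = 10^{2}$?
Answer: $- \frac{18585855}{14} \approx -1.3276 \cdot 10^{6}$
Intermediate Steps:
$p{\left(t \right)} = \frac{t}{8}$
$U = 637$ ($U = -63 + 7 \cdot 10^{2} = -63 + 7 \cdot 100 = -63 + 700 = 637$)
$k = \frac{81}{7}$ ($k = -3 - 3 \left(-4 - \frac{6}{7}\right) = -3 - - \frac{102}{7} = -3 + \frac{102}{7} = \frac{81}{7} \approx 11.571$)
$\left(U + p{\left(3 \right)}\right) \left(-180\right) k = \left(637 + \frac{1}{8} \cdot 3\right) \left(-180\right) \frac{81}{7} = \left(637 + \frac{3}{8}\right) \left(-180\right) \frac{81}{7} = \frac{5099}{8} \left(-180\right) \frac{81}{7} = \left(- \frac{229455}{2}\right) \frac{81}{7} = - \frac{18585855}{14}$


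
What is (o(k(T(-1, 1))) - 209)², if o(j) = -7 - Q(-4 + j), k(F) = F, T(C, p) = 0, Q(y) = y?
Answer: 44944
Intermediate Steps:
o(j) = -3 - j (o(j) = -7 - (-4 + j) = -7 + (4 - j) = -3 - j)
(o(k(T(-1, 1))) - 209)² = ((-3 - 1*0) - 209)² = ((-3 + 0) - 209)² = (-3 - 209)² = (-212)² = 44944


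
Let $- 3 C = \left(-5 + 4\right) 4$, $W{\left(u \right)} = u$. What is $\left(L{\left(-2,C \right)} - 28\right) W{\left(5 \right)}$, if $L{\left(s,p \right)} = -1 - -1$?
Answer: $-140$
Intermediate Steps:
$C = \frac{4}{3}$ ($C = - \frac{\left(-5 + 4\right) 4}{3} = - \frac{\left(-1\right) 4}{3} = \left(- \frac{1}{3}\right) \left(-4\right) = \frac{4}{3} \approx 1.3333$)
$L{\left(s,p \right)} = 0$ ($L{\left(s,p \right)} = -1 + 1 = 0$)
$\left(L{\left(-2,C \right)} - 28\right) W{\left(5 \right)} = \left(0 - 28\right) 5 = \left(-28\right) 5 = -140$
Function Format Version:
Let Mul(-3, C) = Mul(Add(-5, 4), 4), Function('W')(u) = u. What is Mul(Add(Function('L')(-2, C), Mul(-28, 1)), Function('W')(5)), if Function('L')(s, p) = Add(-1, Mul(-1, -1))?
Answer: -140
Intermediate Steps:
C = Rational(4, 3) (C = Mul(Rational(-1, 3), Mul(Add(-5, 4), 4)) = Mul(Rational(-1, 3), Mul(-1, 4)) = Mul(Rational(-1, 3), -4) = Rational(4, 3) ≈ 1.3333)
Function('L')(s, p) = 0 (Function('L')(s, p) = Add(-1, 1) = 0)
Mul(Add(Function('L')(-2, C), Mul(-28, 1)), Function('W')(5)) = Mul(Add(0, Mul(-28, 1)), 5) = Mul(Add(0, -28), 5) = Mul(-28, 5) = -140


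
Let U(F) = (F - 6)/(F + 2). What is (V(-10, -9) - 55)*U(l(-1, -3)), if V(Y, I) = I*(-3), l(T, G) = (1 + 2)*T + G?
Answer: -84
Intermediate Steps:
l(T, G) = G + 3*T (l(T, G) = 3*T + G = G + 3*T)
V(Y, I) = -3*I
U(F) = (-6 + F)/(2 + F)
(V(-10, -9) - 55)*U(l(-1, -3)) = (-3*(-9) - 55)*((-6 + (-3 + 3*(-1)))/(2 + (-3 + 3*(-1)))) = (27 - 55)*((-6 + (-3 - 3))/(2 + (-3 - 3))) = -28*(-6 - 6)/(2 - 6) = -28*(-12)/(-4) = -(-7)*(-12) = -28*3 = -84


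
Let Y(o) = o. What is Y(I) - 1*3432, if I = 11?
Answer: -3421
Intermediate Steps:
Y(I) - 1*3432 = 11 - 1*3432 = 11 - 3432 = -3421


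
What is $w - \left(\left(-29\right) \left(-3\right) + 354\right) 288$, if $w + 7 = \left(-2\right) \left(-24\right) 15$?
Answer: $-126295$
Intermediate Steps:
$w = 713$ ($w = -7 + \left(-2\right) \left(-24\right) 15 = -7 + 48 \cdot 15 = -7 + 720 = 713$)
$w - \left(\left(-29\right) \left(-3\right) + 354\right) 288 = 713 - \left(\left(-29\right) \left(-3\right) + 354\right) 288 = 713 - \left(87 + 354\right) 288 = 713 - 441 \cdot 288 = 713 - 127008 = -126295$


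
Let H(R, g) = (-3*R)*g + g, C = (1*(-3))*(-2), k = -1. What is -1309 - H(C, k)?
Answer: -1326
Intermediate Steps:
C = 6 (C = -3*(-2) = 6)
H(R, g) = g - 3*R*g (H(R, g) = -3*R*g + g = g - 3*R*g)
-1309 - H(C, k) = -1309 - (-1)*(1 - 3*6) = -1309 - (-1)*(1 - 18) = -1309 - (-1)*(-17) = -1309 - 1*17 = -1309 - 17 = -1326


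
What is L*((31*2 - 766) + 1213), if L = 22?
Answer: 11198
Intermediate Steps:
L*((31*2 - 766) + 1213) = 22*((31*2 - 766) + 1213) = 22*((62 - 766) + 1213) = 22*(-704 + 1213) = 22*509 = 11198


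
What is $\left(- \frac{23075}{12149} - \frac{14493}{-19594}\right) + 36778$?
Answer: $\frac{8754635119575}{238047506} \approx 36777.0$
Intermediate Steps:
$\left(- \frac{23075}{12149} - \frac{14493}{-19594}\right) + 36778 = \left(\left(-23075\right) \frac{1}{12149} - - \frac{14493}{19594}\right) + 36778 = \left(- \frac{23075}{12149} + \frac{14493}{19594}\right) + 36778 = - \frac{276056093}{238047506} + 36778 = \frac{8754635119575}{238047506}$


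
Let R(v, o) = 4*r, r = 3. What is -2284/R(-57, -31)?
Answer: -571/3 ≈ -190.33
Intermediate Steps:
R(v, o) = 12 (R(v, o) = 4*3 = 12)
-2284/R(-57, -31) = -2284/12 = -2284*1/12 = -571/3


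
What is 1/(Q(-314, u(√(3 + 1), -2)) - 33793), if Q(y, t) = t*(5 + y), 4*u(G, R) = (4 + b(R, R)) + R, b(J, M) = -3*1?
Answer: -4/134863 ≈ -2.9660e-5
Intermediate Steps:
b(J, M) = -3
u(G, R) = ¼ + R/4 (u(G, R) = ((4 - 3) + R)/4 = (1 + R)/4 = ¼ + R/4)
1/(Q(-314, u(√(3 + 1), -2)) - 33793) = 1/((¼ + (¼)*(-2))*(5 - 314) - 33793) = 1/((¼ - ½)*(-309) - 33793) = 1/(-¼*(-309) - 33793) = 1/(309/4 - 33793) = 1/(-134863/4) = -4/134863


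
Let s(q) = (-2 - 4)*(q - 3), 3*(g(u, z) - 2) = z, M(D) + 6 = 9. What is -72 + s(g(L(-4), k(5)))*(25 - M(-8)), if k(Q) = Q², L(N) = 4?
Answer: -1040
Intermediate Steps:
M(D) = 3 (M(D) = -6 + 9 = 3)
g(u, z) = 2 + z/3
s(q) = 18 - 6*q (s(q) = -6*(-3 + q) = 18 - 6*q)
-72 + s(g(L(-4), k(5)))*(25 - M(-8)) = -72 + (18 - 6*(2 + (⅓)*5²))*(25 - 1*3) = -72 + (18 - 6*(2 + (⅓)*25))*(25 - 3) = -72 + (18 - 6*(2 + 25/3))*22 = -72 + (18 - 6*31/3)*22 = -72 + (18 - 62)*22 = -72 - 44*22 = -72 - 968 = -1040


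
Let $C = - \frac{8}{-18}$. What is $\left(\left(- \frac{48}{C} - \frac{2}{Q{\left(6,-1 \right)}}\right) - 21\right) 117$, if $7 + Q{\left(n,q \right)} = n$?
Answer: $-14859$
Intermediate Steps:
$Q{\left(n,q \right)} = -7 + n$
$C = \frac{4}{9}$ ($C = \left(-8\right) \left(- \frac{1}{18}\right) = \frac{4}{9} \approx 0.44444$)
$\left(\left(- \frac{48}{C} - \frac{2}{Q{\left(6,-1 \right)}}\right) - 21\right) 117 = \left(\left(- \frac{48}{\frac{4}{9}} - \frac{2}{-7 + 6}\right) - 21\right) 117 = \left(\left(\left(-48\right) \frac{9}{4} - \frac{2}{-1}\right) - 21\right) 117 = \left(\left(-108 - -2\right) - 21\right) 117 = \left(\left(-108 + 2\right) - 21\right) 117 = \left(-106 - 21\right) 117 = \left(-127\right) 117 = -14859$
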